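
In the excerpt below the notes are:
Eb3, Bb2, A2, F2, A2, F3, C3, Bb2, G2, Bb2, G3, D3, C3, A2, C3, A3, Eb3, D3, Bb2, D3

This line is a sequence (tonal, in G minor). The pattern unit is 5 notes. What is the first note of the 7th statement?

Taking 5-note groups, the heads are Eb3, F3, G3, A3: the pattern moves up a 2nd.
Continuing: Bb3 → C4 → D4. Statement 7 starts on D4.

D4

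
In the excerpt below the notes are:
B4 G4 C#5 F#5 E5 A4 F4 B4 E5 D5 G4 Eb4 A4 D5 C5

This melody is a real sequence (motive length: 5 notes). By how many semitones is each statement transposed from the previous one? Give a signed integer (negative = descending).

-2

Taking 5-note groups, the heads are B4, A4, G4: the pattern moves down a 2nd.
B4 to A4 spans -2 semitones.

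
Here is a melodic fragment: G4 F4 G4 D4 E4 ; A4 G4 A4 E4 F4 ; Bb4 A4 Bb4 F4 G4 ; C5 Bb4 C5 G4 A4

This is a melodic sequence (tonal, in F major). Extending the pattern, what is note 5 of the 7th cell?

D5

Grouping in 5s, the 5th note of each cell is E4, F4, G4, A4.
Carrying that up a 2nd forward: Bb4 → C5 → D5.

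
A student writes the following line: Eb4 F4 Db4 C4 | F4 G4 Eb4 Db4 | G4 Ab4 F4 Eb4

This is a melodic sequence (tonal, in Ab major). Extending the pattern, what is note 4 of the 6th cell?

The unit is 4 notes. Position-4 pitches of the 3 shown cells: C4, Db4, Eb4.
Carrying that up a 2nd forward: F4 → G4 → Ab4.

Ab4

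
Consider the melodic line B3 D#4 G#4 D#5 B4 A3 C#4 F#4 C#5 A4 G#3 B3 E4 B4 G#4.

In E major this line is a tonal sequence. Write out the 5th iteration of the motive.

E3 G#3 C#4 G#4 E4

With a 5-note motive the entries are B3, A3, G#3, each down a 2nd from the previous.
Continuing the starts: F#3 → E3.
Statement 5 starts on E3 and keeps the same diatonic contour: E3 G#3 C#4 G#4 E4.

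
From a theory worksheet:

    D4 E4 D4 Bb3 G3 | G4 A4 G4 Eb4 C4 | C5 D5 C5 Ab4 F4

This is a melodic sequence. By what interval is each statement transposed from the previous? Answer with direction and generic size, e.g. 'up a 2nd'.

Unit = 5 notes; the statements start on D4, G4, C5, moving up a 4th each time.
From D4 to G4: up a 4th.

up a 4th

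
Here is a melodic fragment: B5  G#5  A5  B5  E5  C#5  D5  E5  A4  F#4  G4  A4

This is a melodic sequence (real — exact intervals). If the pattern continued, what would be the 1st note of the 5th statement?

Grouping in 4s, the 1st note of each cell is B5, E5, A4.
Extending down a 5th: D4 → G3.

G3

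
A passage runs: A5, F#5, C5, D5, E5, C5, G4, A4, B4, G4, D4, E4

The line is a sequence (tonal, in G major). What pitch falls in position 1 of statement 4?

With 4-note cells, note 1 of each statement runs A5, E5, B4.
One more down a 4th gives F#4.

F#4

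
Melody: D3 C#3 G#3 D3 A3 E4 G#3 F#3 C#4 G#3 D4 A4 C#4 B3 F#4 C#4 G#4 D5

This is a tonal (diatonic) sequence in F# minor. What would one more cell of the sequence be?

The 6-note cells begin on D3, G#3, C#4 — each up a 4th from the last.
So cell 4 is F#4 E4 B4 F#4 C#5 G#5.

F#4 E4 B4 F#4 C#5 G#5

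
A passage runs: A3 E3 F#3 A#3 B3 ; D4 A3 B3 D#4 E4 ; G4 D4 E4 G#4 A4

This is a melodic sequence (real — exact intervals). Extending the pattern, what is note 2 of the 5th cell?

With 5-note cells, note 2 of each statement runs E3, A3, D4.
Extending up a 4th: G4 → C5.

C5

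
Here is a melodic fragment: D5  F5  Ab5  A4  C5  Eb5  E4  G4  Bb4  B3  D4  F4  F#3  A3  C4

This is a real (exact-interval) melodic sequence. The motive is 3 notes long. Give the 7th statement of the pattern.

G#2 B2 D3

Taking 3-note groups, the heads are D5, A4, E4, B3, F#3: the pattern moves down a 4th.
Carrying on: C#3 → G#2.
Statement 7 starts on G#2 and keeps the same exact contour: G#2 B2 D3.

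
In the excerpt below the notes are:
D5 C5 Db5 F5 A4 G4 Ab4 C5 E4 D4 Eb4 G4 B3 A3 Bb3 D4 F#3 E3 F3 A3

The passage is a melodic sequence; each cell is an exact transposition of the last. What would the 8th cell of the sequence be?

With a 4-note motive the entries are D5, A4, E4, B3, F#3, each down a 4th from the previous.
Extending down a 4th: C#3 → G#2 → D#2.
From D#2 the exact shape gives D#2 C#2 D2 F#2.

D#2 C#2 D2 F#2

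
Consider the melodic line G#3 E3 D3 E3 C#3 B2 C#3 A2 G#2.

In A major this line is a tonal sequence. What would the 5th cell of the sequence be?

F#2 D2 C#2

Unit = 3 notes; the statements start on G#3, E3, C#3, moving down a 3rd each time.
Continuing the starts: A2 → F#2.
So cell 5 is F#2 D2 C#2.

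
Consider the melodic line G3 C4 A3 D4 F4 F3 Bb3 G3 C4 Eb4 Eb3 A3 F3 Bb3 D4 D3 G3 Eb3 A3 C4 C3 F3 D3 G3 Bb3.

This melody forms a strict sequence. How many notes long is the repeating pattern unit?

5

25 notes total. Splitting into 5 groups of 5:
G3 C4 A3 D4 F4 | F3 Bb3 G3 C4 Eb4 | Eb3 A3 F3 Bb3 D4 | D3 G3 Eb3 A3 C4 | C3 F3 D3 G3 Bb3
That's a consistent down a 2nd shift per cell, and no other grouping gives one.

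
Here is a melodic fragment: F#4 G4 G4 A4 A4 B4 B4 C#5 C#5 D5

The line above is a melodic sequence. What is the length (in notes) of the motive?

10 notes total. Splitting into 5 groups of 2:
F#4 G4 | G4 A4 | A4 B4 | B4 C#5 | C#5 D5
That's a consistent up a 2nd shift per cell, and no other grouping gives one.

2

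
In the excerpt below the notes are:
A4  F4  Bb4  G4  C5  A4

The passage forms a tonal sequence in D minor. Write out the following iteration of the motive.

Taking 2-note groups, the heads are A4, Bb4, C5: the pattern moves up a 2nd.
So cell 4 is D5 Bb4.

D5 Bb4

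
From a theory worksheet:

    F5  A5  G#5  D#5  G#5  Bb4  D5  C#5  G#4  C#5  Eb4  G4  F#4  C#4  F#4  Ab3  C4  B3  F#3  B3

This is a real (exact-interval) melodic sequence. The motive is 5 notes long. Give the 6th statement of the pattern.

Gb2 Bb2 A2 E2 A2

The 5-note cells begin on F5, Bb4, Eb4, Ab3 — each down a 5th from the last.
Extending down a 5th: Db3 → Gb2.
Statement 6 starts on Gb2 and keeps the same exact contour: Gb2 Bb2 A2 E2 A2.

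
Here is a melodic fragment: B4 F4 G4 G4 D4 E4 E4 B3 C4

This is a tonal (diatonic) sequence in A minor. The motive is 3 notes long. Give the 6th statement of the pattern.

F3 C3 D3

With a 3-note motive the entries are B4, G4, E4, each down a 3rd from the previous.
Carrying on: C4 → A3 → F3.
So cell 6 is F3 C3 D3.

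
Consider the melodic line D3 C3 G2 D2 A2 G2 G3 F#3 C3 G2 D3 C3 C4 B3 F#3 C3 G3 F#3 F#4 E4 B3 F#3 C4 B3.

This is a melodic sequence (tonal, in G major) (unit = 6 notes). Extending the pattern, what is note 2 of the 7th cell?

Grouping in 6s, the 2nd note of each cell is C3, F#3, B3, E4.
Each moves up a 4th. Continuing: A4 → D5 → G5.

G5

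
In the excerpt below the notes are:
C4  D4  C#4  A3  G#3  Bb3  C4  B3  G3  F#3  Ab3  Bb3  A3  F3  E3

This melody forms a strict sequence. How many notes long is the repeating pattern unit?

15 notes total. Splitting into 3 groups of 5:
C4 D4 C#4 A3 G#3 | Bb3 C4 B3 G3 F#3 | Ab3 Bb3 A3 F3 E3
Each cell is the previous one down a 2nd — so the unit is 5 notes.

5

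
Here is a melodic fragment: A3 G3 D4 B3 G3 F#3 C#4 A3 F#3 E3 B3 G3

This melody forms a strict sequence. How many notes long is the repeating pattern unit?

Try groups of 4 (3 cells in 12 notes):
A3 G3 D4 B3 | G3 F#3 C#4 A3 | F#3 E3 B3 G3
That's a consistent down a 2nd shift per cell, and no other grouping gives one.

4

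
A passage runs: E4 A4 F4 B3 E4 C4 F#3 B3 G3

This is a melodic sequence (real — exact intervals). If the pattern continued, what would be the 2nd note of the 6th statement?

The unit is 3 notes. Position-2 pitches of the 3 shown cells: A4, E4, B3.
Extending down a 4th: F#3 → C#3 → G#2.

G#2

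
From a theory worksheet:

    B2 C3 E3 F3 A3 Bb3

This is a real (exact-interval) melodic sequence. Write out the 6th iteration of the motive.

C5 Db5

With a 2-note motive the entries are B2, E3, A3, each up a 4th from the previous.
Carrying on: D4 → G4 → C5.
So cell 6 is C5 Db5.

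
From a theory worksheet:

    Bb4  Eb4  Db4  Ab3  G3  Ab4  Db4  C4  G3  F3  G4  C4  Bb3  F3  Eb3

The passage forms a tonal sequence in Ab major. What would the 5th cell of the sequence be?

Eb4 Ab3 G3 Db3 C3

Unit = 5 notes; the statements start on Bb4, Ab4, G4, moving down a 2nd each time.
Extending down a 2nd: F4 → Eb4.
From Eb4 the diatonic shape gives Eb4 Ab3 G3 Db3 C3.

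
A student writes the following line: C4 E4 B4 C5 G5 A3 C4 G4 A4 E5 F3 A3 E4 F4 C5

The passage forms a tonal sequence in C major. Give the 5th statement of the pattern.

Unit = 5 notes; the statements start on C4, A3, F3, moving down a 3rd each time.
Carrying on: D3 → B2.
So cell 5 is B2 D3 A3 B3 F4.

B2 D3 A3 B3 F4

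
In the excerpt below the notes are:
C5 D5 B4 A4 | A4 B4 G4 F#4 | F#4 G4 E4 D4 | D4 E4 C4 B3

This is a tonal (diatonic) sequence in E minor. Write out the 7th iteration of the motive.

E3 F#3 D3 C3

Unit = 4 notes; the statements start on C5, A4, F#4, D4, moving down a 3rd each time.
Carrying on: B3 → G3 → E3.
From E3 the diatonic shape gives E3 F#3 D3 C3.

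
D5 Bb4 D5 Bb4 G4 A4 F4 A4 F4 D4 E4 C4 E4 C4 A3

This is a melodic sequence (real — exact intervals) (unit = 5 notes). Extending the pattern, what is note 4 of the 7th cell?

E2

The unit is 5 notes. Position-4 pitches of the 3 shown cells: Bb4, F4, C4.
Extending down a 4th: G3 → D3 → A2 → E2.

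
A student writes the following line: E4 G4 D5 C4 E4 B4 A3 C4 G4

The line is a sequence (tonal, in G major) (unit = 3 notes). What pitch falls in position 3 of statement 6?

A3

The unit is 3 notes. Position-3 pitches of the 3 shown cells: D5, B4, G4.
Each moves down a 3rd. Continuing: E4 → C4 → A3.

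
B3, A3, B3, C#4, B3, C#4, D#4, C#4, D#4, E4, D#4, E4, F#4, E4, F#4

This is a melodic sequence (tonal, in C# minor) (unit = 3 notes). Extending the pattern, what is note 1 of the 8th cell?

The unit is 3 notes. Position-1 pitches of the 5 shown cells: B3, C#4, D#4, E4, F#4.
Each moves up a 2nd. Continuing: G#4 → A4 → B4.

B4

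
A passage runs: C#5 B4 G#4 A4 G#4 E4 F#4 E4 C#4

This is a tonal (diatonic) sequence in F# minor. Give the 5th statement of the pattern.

With a 3-note motive the entries are C#5, A4, F#4, each down a 3rd from the previous.
Carrying on: D4 → B3.
Statement 5 starts on B3 and keeps the same diatonic contour: B3 A3 F#3.

B3 A3 F#3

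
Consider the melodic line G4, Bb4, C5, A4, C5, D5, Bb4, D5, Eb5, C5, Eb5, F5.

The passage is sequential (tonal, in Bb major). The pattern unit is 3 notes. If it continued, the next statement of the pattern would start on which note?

Unit = 3 notes; the statements start on G4, A4, Bb4, C5, moving up a 2nd each time.
One more step up a 2nd gives D5.

D5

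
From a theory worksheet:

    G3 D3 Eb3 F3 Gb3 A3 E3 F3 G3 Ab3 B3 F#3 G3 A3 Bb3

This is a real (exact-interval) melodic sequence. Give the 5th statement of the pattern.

Taking 5-note groups, the heads are G3, A3, B3: the pattern moves up a 2nd.
Continuing the starts: C#4 → D#4.
So cell 5 is D#4 A#3 B3 C#4 D4.

D#4 A#3 B3 C#4 D4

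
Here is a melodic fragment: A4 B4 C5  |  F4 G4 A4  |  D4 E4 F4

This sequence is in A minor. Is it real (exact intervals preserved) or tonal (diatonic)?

tonal

Every note is diatonic to A minor.
Cell 1 has +1 semitones from note 2 to 3, but cell 2 has +2 — the interval quality changes while the contour stays the same, which is the hallmark of a tonal sequence.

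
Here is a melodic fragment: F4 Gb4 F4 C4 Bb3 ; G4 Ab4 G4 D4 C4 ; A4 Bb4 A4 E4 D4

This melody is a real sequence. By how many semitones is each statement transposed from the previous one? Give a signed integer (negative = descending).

2

Unit = 5 notes; the statements start on F4, G4, A4, moving up a 2nd each time.
F4 to G4 spans +2 semitones.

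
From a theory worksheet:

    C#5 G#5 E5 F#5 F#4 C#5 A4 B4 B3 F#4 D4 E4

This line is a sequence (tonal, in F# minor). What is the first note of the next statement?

E3

With a 4-note motive the entries are C#5, F#4, B3, each down a 5th from the previous.
One more step down a 5th gives E3.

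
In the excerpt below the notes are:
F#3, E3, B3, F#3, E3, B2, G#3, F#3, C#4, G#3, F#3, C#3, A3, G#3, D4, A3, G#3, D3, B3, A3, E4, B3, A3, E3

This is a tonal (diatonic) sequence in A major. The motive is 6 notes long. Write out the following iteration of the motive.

Unit = 6 notes; the statements start on F#3, G#3, A3, B3, moving up a 2nd each time.
Statement 5 starts on C#4 and keeps the same diatonic contour: C#4 B3 F#4 C#4 B3 F#3.

C#4 B3 F#4 C#4 B3 F#3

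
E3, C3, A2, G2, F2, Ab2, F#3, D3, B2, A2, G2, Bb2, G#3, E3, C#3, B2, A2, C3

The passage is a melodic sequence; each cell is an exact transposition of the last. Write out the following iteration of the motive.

A#3 F#3 D#3 C#3 B2 D3

The 6-note cells begin on E3, F#3, G#3 — each up a 2nd from the last.
Statement 4 starts on A#3 and keeps the same exact contour: A#3 F#3 D#3 C#3 B2 D3.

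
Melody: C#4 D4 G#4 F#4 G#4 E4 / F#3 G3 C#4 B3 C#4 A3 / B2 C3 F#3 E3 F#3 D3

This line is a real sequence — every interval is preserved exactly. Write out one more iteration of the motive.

The 6-note cells begin on C#4, F#3, B2 — each down a 5th from the last.
Statement 4 starts on E2 and keeps the same exact contour: E2 F2 B2 A2 B2 G2.

E2 F2 B2 A2 B2 G2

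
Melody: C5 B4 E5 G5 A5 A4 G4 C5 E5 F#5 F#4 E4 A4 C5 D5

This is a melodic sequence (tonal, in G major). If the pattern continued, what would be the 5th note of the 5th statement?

Grouping in 5s, the 5th note of each cell is A5, F#5, D5.
Each moves down a 3rd. Continuing: B4 → G4.

G4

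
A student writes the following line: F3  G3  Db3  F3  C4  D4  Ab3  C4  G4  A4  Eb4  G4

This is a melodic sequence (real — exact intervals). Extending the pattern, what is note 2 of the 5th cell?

The unit is 4 notes. Position-2 pitches of the 3 shown cells: G3, D4, A4.
Carrying that up a 5th forward: E5 → B5.

B5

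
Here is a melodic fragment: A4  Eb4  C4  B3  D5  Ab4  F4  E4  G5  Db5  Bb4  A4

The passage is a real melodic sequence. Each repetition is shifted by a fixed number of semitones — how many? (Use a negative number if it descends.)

Taking 4-note groups, the heads are A4, D5, G5: the pattern moves up a 4th.
A4 to D5 spans +5 semitones.

5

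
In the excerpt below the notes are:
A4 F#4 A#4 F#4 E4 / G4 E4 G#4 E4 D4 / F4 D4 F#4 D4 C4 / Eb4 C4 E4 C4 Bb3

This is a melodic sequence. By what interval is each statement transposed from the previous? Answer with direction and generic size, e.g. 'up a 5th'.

down a 2nd

Taking 5-note groups, the heads are A4, G4, F4, Eb4: the pattern moves down a 2nd.
From A4 to G4: down a 2nd.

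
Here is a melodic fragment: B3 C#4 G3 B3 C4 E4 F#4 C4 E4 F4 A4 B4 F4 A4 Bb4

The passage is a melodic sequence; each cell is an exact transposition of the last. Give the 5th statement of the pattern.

G5 A5 Eb5 G5 Ab5

Taking 5-note groups, the heads are B3, E4, A4: the pattern moves up a 4th.
Extending up a 4th: D5 → G5.
Statement 5 starts on G5 and keeps the same exact contour: G5 A5 Eb5 G5 Ab5.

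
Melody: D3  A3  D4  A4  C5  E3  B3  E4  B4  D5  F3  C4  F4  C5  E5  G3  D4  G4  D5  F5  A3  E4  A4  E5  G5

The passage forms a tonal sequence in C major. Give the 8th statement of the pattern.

D4 A4 D5 A5 C6

With a 5-note motive the entries are D3, E3, F3, G3, A3, each up a 2nd from the previous.
Extending up a 2nd: B3 → C4 → D4.
Statement 8 starts on D4 and keeps the same diatonic contour: D4 A4 D5 A5 C6.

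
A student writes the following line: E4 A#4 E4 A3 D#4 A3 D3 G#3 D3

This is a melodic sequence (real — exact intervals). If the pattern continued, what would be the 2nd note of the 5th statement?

F#2

The unit is 3 notes. Position-2 pitches of the 3 shown cells: A#4, D#4, G#3.
Carrying that down a 5th forward: C#3 → F#2.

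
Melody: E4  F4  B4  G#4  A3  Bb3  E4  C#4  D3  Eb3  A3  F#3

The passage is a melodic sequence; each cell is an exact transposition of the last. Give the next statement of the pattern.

G2 Ab2 D3 B2

The 4-note cells begin on E4, A3, D3 — each down a 5th from the last.
So cell 4 is G2 Ab2 D3 B2.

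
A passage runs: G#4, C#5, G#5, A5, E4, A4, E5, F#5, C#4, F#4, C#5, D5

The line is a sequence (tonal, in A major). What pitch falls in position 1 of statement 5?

The unit is 4 notes. Position-1 pitches of the 3 shown cells: G#4, E4, C#4.
Each moves down a 3rd. Continuing: A3 → F#3.

F#3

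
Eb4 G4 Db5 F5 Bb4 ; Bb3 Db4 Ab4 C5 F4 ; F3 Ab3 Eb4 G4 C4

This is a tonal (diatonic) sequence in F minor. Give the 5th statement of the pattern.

Taking 5-note groups, the heads are Eb4, Bb3, F3: the pattern moves down a 4th.
Extending down a 4th: C3 → G2.
Statement 5 starts on G2 and keeps the same diatonic contour: G2 Bb2 F3 Ab3 Db3.

G2 Bb2 F3 Ab3 Db3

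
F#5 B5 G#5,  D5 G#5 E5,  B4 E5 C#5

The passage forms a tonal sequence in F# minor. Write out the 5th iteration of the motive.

With a 3-note motive the entries are F#5, D5, B4, each down a 3rd from the previous.
Continuing the starts: G#4 → E4.
Statement 5 starts on E4 and keeps the same diatonic contour: E4 A4 F#4.

E4 A4 F#4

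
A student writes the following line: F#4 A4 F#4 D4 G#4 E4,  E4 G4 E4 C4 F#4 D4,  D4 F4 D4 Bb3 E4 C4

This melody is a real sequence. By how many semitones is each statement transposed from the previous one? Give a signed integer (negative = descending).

-2

Taking 6-note groups, the heads are F#4, E4, D4: the pattern moves down a 2nd.
F#4 to E4 spans -2 semitones.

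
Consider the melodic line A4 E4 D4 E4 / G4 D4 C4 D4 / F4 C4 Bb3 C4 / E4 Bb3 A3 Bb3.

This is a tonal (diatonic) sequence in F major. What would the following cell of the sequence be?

Unit = 4 notes; the statements start on A4, G4, F4, E4, moving down a 2nd each time.
So cell 5 is D4 A3 G3 A3.

D4 A3 G3 A3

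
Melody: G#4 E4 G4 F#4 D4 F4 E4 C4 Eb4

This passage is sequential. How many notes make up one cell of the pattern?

Try groups of 3 (3 cells in 9 notes):
G#4 E4 G4 | F#4 D4 F4 | E4 C4 Eb4
Each cell is the previous one down a 2nd — so the unit is 3 notes.

3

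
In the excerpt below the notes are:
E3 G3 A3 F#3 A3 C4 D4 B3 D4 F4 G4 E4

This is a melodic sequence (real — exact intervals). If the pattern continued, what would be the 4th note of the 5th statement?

D5

Grouping in 4s, the 4th note of each cell is F#3, B3, E4.
Carrying that up a 4th forward: A4 → D5.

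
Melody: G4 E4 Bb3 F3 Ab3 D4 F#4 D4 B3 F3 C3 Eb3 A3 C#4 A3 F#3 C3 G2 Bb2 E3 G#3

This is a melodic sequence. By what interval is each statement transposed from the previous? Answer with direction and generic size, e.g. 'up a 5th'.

down a 4th

Taking 7-note groups, the heads are G4, D4, A3: the pattern moves down a 4th.
G4 to D4 is down a 4th.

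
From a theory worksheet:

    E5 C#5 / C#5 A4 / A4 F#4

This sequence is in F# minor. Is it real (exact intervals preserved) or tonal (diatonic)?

tonal

Every note is diatonic to F# minor.
Cell 1 has -3 semitones from note 1 to 2, but cell 2 has -4 — the interval quality changes while the contour stays the same, which is the hallmark of a tonal sequence.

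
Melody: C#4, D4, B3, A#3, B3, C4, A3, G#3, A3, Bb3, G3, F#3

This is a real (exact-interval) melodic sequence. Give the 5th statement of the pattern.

Taking 4-note groups, the heads are C#4, B3, A3: the pattern moves down a 2nd.
Continuing the starts: G3 → F3.
Statement 5 starts on F3 and keeps the same exact contour: F3 Gb3 Eb3 D3.

F3 Gb3 Eb3 D3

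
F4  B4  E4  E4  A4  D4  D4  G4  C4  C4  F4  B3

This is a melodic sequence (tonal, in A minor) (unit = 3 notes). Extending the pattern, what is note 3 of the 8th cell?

With 3-note cells, note 3 of each statement runs E4, D4, C4, B3.
Each moves down a 2nd. Continuing: A3 → G3 → F3 → E3.

E3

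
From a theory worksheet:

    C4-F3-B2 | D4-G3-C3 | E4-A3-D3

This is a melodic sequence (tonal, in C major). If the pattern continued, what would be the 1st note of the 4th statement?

Grouping in 3s, the 1st note of each cell is C4, D4, E4.
One more up a 2nd gives F4.

F4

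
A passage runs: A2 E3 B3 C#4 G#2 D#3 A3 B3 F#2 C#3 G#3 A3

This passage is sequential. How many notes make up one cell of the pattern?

4

12 notes total. Splitting into 3 groups of 4:
A2 E3 B3 C#4 | G#2 D#3 A3 B3 | F#2 C#3 G#3 A3
Every group is a transposition down a 2nd of the one before; no shorter unit works.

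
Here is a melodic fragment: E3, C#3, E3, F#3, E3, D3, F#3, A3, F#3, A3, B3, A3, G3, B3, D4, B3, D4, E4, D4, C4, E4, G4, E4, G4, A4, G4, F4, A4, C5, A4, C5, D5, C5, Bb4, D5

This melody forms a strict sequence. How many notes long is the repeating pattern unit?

7

Try groups of 7 (5 cells in 35 notes):
E3 C#3 E3 F#3 E3 D3 F#3 | A3 F#3 A3 B3 A3 G3 B3 | D4 B3 D4 E4 D4 C4 E4 | G4 E4 G4 A4 G4 F4 A4 | C5 A4 C5 D5 C5 Bb4 D5
That's a consistent up a 4th shift per cell, and no other grouping gives one.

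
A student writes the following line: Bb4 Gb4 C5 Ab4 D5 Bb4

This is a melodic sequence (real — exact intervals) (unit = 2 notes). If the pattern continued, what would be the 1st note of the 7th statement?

A#5

The unit is 2 notes. Position-1 pitches of the 3 shown cells: Bb4, C5, D5.
Extending up a 2nd: E5 → F#5 → G#5 → A#5.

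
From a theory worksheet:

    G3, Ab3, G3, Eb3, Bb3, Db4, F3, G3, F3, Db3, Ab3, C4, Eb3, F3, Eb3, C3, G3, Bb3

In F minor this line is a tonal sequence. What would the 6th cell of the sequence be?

The 6-note cells begin on G3, F3, Eb3 — each down a 2nd from the last.
Extending down a 2nd: Db3 → C3 → Bb2.
From Bb2 the diatonic shape gives Bb2 C3 Bb2 G2 Db3 F3.

Bb2 C3 Bb2 G2 Db3 F3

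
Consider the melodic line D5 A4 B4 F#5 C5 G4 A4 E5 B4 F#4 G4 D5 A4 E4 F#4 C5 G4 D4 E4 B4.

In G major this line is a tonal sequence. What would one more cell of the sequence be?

F#4 C4 D4 A4

The 4-note cells begin on D5, C5, B4, A4, G4 — each down a 2nd from the last.
Statement 6 starts on F#4 and keeps the same diatonic contour: F#4 C4 D4 A4.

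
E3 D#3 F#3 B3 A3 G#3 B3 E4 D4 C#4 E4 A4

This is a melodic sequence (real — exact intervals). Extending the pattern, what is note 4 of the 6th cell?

C6

Grouping in 4s, the 4th note of each cell is B3, E4, A4.
Carrying that up a 4th forward: D5 → G5 → C6.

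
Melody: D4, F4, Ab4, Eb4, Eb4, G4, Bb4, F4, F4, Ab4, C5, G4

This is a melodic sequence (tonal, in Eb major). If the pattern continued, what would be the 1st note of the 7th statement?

The unit is 4 notes. Position-1 pitches of the 3 shown cells: D4, Eb4, F4.
Carrying that up a 2nd forward: G4 → Ab4 → Bb4 → C5.

C5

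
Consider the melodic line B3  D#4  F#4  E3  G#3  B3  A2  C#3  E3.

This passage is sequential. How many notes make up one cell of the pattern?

3

Try groups of 3 (3 cells in 9 notes):
B3 D#4 F#4 | E3 G#3 B3 | A2 C#3 E3
Every group is a transposition down a 5th of the one before; no shorter unit works.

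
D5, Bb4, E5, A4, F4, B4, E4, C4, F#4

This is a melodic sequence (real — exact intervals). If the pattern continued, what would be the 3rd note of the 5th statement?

G#3

The unit is 3 notes. Position-3 pitches of the 3 shown cells: E5, B4, F#4.
Carrying that down a 4th forward: C#4 → G#3.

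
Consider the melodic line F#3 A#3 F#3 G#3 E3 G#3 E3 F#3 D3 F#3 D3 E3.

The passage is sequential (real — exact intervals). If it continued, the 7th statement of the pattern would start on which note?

Gb2

With a 4-note motive the entries are F#3, E3, D3, each down a 2nd from the previous.
Extending the heads down a 2nd: C3 → Bb2 → Ab2 → Gb2.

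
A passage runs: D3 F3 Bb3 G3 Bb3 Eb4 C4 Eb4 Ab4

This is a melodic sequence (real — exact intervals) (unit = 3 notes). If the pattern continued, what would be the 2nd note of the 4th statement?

The unit is 3 notes. Position-2 pitches of the 3 shown cells: F3, Bb3, Eb4.
Each moves up a 4th; the next is Ab4.

Ab4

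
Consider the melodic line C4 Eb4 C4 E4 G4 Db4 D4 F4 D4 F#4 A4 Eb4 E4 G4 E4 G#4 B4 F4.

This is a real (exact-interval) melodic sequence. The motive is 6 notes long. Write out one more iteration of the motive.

F#4 A4 F#4 A#4 C#5 G4

Unit = 6 notes; the statements start on C4, D4, E4, moving up a 2nd each time.
So cell 4 is F#4 A4 F#4 A#4 C#5 G4.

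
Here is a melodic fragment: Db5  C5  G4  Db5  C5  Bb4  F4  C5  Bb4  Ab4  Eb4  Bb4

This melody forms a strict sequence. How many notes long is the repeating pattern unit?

There are 12 notes; a 4-note unit gives 3 cells:
Db5 C5 G4 Db5 | C5 Bb4 F4 C5 | Bb4 Ab4 Eb4 Bb4
That's a consistent down a 2nd shift per cell, and no other grouping gives one.

4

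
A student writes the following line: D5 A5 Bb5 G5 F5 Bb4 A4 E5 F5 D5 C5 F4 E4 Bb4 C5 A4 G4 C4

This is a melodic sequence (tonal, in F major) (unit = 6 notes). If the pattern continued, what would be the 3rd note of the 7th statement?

With 6-note cells, note 3 of each statement runs Bb5, F5, C5.
Each moves down a 4th. Continuing: G4 → D4 → A3 → E3.

E3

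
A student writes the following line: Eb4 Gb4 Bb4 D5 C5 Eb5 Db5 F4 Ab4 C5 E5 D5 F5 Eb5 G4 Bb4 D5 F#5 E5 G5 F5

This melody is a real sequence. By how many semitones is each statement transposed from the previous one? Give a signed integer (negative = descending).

Taking 7-note groups, the heads are Eb4, F4, G4: the pattern moves up a 2nd.
Eb4 to F4 spans +2 semitones.

2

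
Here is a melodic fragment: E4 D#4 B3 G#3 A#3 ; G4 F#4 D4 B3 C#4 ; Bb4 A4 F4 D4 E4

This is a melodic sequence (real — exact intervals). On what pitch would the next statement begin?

Taking 5-note groups, the heads are E4, G4, Bb4: the pattern moves up a 3rd.
One more step up a 3rd gives Db5.

Db5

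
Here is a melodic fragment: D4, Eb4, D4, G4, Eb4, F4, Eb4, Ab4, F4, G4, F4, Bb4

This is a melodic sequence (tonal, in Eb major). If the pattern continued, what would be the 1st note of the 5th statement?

The unit is 4 notes. Position-1 pitches of the 3 shown cells: D4, Eb4, F4.
Extending up a 2nd: G4 → Ab4.

Ab4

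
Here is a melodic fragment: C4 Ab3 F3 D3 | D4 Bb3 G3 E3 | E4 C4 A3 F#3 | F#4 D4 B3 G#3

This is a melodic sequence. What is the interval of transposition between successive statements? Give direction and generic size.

up a 2nd

Unit = 4 notes; the statements start on C4, D4, E4, F#4, moving up a 2nd each time.
From C4 to D4: up a 2nd.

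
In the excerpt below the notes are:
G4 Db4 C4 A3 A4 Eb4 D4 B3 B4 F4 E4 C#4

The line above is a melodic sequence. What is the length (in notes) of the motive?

12 notes total. Splitting into 3 groups of 4:
G4 Db4 C4 A3 | A4 Eb4 D4 B3 | B4 F4 E4 C#4
Every group is a transposition up a 2nd of the one before; no shorter unit works.

4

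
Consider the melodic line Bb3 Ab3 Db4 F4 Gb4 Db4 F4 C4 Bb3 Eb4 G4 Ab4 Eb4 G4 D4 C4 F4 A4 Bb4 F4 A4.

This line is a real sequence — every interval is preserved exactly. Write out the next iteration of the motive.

Taking 7-note groups, the heads are Bb3, C4, D4: the pattern moves up a 2nd.
From E4 the exact shape gives E4 D4 G4 B4 C5 G4 B4.

E4 D4 G4 B4 C5 G4 B4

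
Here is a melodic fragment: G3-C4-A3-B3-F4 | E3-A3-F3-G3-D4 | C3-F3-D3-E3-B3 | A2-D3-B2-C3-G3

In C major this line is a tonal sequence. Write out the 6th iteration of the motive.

Unit = 5 notes; the statements start on G3, E3, C3, A2, moving down a 3rd each time.
Carrying on: F2 → D2.
From D2 the diatonic shape gives D2 G2 E2 F2 C3.

D2 G2 E2 F2 C3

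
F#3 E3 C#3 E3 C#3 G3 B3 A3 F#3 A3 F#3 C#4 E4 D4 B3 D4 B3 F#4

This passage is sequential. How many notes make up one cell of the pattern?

18 notes total. Splitting into 3 groups of 6:
F#3 E3 C#3 E3 C#3 G3 | B3 A3 F#3 A3 F#3 C#4 | E4 D4 B3 D4 B3 F#4
That's a consistent up a 4th shift per cell, and no other grouping gives one.

6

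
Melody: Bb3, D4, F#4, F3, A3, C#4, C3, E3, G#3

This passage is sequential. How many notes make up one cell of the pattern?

3

Try groups of 3 (3 cells in 9 notes):
Bb3 D4 F#4 | F3 A3 C#4 | C3 E3 G#3
That's a consistent down a 4th shift per cell, and no other grouping gives one.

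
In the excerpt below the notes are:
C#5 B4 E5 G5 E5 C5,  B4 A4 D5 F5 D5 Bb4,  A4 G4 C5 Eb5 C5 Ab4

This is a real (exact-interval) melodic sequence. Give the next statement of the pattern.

G4 F4 Bb4 Db5 Bb4 Gb4

Unit = 6 notes; the statements start on C#5, B4, A4, moving down a 2nd each time.
From G4 the exact shape gives G4 F4 Bb4 Db5 Bb4 Gb4.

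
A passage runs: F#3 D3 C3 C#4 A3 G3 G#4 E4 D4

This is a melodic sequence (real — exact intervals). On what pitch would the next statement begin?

The 3-note cells begin on F#3, C#4, G#4 — each up a 5th from the last.
One more step up a 5th gives D#5.

D#5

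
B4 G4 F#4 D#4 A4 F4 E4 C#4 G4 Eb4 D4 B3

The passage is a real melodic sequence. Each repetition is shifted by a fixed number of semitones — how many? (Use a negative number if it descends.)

Taking 4-note groups, the heads are B4, A4, G4: the pattern moves down a 2nd.
Counting half-steps from B4 to A4: -2.

-2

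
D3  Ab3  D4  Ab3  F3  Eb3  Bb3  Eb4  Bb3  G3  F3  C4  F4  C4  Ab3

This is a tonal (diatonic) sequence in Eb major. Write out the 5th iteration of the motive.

Taking 5-note groups, the heads are D3, Eb3, F3: the pattern moves up a 2nd.
Continuing the starts: G3 → Ab3.
So cell 5 is Ab3 Eb4 Ab4 Eb4 C4.

Ab3 Eb4 Ab4 Eb4 C4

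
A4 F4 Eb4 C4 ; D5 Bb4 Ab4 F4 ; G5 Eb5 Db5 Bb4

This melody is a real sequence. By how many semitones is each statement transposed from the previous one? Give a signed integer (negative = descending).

The 4-note cells begin on A4, D5, G5 — each up a 4th from the last.
A4→D5 is 74 − 69 = 5 semitones.

5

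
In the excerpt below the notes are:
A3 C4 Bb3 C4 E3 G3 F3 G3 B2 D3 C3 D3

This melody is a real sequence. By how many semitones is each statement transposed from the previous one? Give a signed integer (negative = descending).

-5

With a 4-note motive the entries are A3, E3, B2, each down a 4th from the previous.
Counting half-steps from A3 to E3: -5.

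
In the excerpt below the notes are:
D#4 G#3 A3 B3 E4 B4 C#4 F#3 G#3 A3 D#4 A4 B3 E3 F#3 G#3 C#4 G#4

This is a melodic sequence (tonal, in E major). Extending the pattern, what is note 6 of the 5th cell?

E4

With 6-note cells, note 6 of each statement runs B4, A4, G#4.
Extending down a 2nd: F#4 → E4.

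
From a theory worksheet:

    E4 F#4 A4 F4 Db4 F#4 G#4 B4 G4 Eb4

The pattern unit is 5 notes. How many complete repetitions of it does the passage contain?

2

10 notes in groups of 5 gives 10/5 = 2 statements.
Starts: E4, F#4 — each up a 2nd.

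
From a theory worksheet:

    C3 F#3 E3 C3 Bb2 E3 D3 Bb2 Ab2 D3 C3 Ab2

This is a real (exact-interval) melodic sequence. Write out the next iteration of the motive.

Gb2 C3 Bb2 Gb2

With a 4-note motive the entries are C3, Bb2, Ab2, each down a 2nd from the previous.
From Gb2 the exact shape gives Gb2 C3 Bb2 Gb2.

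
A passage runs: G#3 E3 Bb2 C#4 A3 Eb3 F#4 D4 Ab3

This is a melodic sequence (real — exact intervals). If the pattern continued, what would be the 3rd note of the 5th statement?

The unit is 3 notes. Position-3 pitches of the 3 shown cells: Bb2, Eb3, Ab3.
Carrying that up a 4th forward: Db4 → Gb4.

Gb4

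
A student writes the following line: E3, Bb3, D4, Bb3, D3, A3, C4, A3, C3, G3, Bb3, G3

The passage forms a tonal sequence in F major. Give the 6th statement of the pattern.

G2 D3 F3 D3

With a 4-note motive the entries are E3, D3, C3, each down a 2nd from the previous.
Extending down a 2nd: Bb2 → A2 → G2.
So cell 6 is G2 D3 F3 D3.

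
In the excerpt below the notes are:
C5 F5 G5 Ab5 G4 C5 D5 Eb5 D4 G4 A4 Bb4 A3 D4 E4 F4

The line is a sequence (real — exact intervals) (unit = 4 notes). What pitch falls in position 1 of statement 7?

The unit is 4 notes. Position-1 pitches of the 4 shown cells: C5, G4, D4, A3.
Each moves down a 4th. Continuing: E3 → B2 → F#2.

F#2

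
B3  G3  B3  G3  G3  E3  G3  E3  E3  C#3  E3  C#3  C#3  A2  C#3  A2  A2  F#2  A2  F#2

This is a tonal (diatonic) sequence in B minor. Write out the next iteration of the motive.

F#2 D2 F#2 D2

Taking 4-note groups, the heads are B3, G3, E3, C#3, A2: the pattern moves down a 3rd.
From F#2 the diatonic shape gives F#2 D2 F#2 D2.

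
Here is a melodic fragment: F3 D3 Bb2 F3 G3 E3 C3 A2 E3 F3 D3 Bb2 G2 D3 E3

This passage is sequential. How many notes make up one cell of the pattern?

5

15 notes total. Splitting into 3 groups of 5:
F3 D3 Bb2 F3 G3 | E3 C3 A2 E3 F3 | D3 Bb2 G2 D3 E3
Each cell is the previous one down a 2nd — so the unit is 5 notes.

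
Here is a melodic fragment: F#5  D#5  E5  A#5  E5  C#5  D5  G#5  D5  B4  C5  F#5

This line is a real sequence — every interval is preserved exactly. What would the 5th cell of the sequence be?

Bb4 G4 Ab4 D5

Unit = 4 notes; the statements start on F#5, E5, D5, moving down a 2nd each time.
Continuing the starts: C5 → Bb4.
From Bb4 the exact shape gives Bb4 G4 Ab4 D5.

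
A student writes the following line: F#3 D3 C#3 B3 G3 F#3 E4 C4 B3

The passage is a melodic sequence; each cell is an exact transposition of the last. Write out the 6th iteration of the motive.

Taking 3-note groups, the heads are F#3, B3, E4: the pattern moves up a 4th.
Extending up a 4th: A4 → D5 → G5.
So cell 6 is G5 Eb5 D5.

G5 Eb5 D5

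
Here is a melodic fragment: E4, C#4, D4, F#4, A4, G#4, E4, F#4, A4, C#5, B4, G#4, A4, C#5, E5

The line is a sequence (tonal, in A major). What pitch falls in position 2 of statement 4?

B4

The unit is 5 notes. Position-2 pitches of the 3 shown cells: C#4, E4, G#4.
From G#4, up a 3rd gives B4.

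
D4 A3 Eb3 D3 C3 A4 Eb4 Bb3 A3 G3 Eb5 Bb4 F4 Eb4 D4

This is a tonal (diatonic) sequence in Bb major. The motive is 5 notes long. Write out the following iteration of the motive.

Bb5 F5 C5 Bb4 A4

With a 5-note motive the entries are D4, A4, Eb5, each up a 5th from the previous.
Statement 4 starts on Bb5 and keeps the same diatonic contour: Bb5 F5 C5 Bb4 A4.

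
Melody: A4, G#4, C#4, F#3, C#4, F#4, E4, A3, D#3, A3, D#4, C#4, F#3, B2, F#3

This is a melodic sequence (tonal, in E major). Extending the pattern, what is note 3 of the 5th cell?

B2

The unit is 5 notes. Position-3 pitches of the 3 shown cells: C#4, A3, F#3.
Each moves down a 3rd. Continuing: D#3 → B2.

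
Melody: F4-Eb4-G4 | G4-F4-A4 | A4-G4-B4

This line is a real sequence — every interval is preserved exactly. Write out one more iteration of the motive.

B4 A4 C#5

Taking 3-note groups, the heads are F4, G4, A4: the pattern moves up a 2nd.
So cell 4 is B4 A4 C#5.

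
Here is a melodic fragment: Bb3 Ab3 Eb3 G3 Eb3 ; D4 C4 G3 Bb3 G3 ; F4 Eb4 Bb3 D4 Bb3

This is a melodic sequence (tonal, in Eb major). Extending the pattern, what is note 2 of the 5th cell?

With 5-note cells, note 2 of each statement runs Ab3, C4, Eb4.
Carrying that up a 3rd forward: G4 → Bb4.

Bb4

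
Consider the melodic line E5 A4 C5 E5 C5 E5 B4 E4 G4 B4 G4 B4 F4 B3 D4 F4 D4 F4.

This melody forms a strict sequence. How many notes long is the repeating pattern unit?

6

18 notes total. Splitting into 3 groups of 6:
E5 A4 C5 E5 C5 E5 | B4 E4 G4 B4 G4 B4 | F4 B3 D4 F4 D4 F4
Every group is a transposition down a 4th of the one before; no shorter unit works.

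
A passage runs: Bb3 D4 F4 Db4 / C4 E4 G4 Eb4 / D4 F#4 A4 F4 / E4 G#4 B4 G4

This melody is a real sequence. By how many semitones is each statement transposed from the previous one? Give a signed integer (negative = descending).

Unit = 4 notes; the statements start on Bb3, C4, D4, E4, moving up a 2nd each time.
Counting half-steps from Bb3 to C4: 2.

2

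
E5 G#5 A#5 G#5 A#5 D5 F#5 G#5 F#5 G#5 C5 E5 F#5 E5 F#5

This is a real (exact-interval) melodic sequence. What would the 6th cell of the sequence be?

Taking 5-note groups, the heads are E5, D5, C5: the pattern moves down a 2nd.
Extending down a 2nd: Bb4 → Ab4 → Gb4.
So cell 6 is Gb4 Bb4 C5 Bb4 C5.

Gb4 Bb4 C5 Bb4 C5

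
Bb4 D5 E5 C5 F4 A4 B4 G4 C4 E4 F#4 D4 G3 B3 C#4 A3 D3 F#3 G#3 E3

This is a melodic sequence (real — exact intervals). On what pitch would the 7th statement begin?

Unit = 4 notes; the statements start on Bb4, F4, C4, G3, D3, moving down a 4th each time.
Extending the heads down a 4th: A2 → E2.

E2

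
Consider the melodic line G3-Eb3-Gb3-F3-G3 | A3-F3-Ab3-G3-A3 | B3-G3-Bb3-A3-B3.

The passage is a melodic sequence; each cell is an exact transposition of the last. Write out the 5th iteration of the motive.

D#4 B3 D4 C#4 D#4

Unit = 5 notes; the statements start on G3, A3, B3, moving up a 2nd each time.
Extending up a 2nd: C#4 → D#4.
Statement 5 starts on D#4 and keeps the same exact contour: D#4 B3 D4 C#4 D#4.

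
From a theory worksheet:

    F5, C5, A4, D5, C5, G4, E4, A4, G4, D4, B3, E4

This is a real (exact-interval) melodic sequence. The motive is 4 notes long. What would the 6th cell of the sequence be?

E3 B2 G#2 C#3

Unit = 4 notes; the statements start on F5, C5, G4, moving down a 4th each time.
Continuing the starts: D4 → A3 → E3.
So cell 6 is E3 B2 G#2 C#3.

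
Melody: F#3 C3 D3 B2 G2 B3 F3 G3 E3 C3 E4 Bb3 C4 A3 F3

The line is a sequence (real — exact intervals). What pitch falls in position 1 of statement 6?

Grouping in 5s, the 1st note of each cell is F#3, B3, E4.
Extending up a 4th: A4 → D5 → G5.

G5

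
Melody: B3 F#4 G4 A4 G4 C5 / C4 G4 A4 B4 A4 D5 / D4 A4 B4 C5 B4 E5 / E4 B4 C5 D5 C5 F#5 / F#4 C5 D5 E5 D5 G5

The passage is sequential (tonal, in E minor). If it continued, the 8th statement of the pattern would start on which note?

B4

Taking 6-note groups, the heads are B3, C4, D4, E4, F#4: the pattern moves up a 2nd.
Extending the heads up a 2nd: G4 → A4 → B4.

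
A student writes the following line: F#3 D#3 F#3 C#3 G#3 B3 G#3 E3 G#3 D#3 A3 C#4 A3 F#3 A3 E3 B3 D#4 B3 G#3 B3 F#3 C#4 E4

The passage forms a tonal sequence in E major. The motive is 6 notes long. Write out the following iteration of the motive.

C#4 A3 C#4 G#3 D#4 F#4

With a 6-note motive the entries are F#3, G#3, A3, B3, each up a 2nd from the previous.
Statement 5 starts on C#4 and keeps the same diatonic contour: C#4 A3 C#4 G#3 D#4 F#4.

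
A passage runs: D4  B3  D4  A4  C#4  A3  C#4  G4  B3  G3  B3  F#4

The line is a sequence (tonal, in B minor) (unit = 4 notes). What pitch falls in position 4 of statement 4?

E4

The unit is 4 notes. Position-4 pitches of the 3 shown cells: A4, G4, F#4.
Each moves down a 2nd; the next is E4.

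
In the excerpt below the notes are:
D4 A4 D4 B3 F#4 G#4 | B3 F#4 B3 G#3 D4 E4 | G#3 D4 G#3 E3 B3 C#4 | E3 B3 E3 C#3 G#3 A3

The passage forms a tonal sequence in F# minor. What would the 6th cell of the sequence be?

A2 E3 A2 F#2 C#3 D3

With a 6-note motive the entries are D4, B3, G#3, E3, each down a 3rd from the previous.
Extending down a 3rd: C#3 → A2.
Statement 6 starts on A2 and keeps the same diatonic contour: A2 E3 A2 F#2 C#3 D3.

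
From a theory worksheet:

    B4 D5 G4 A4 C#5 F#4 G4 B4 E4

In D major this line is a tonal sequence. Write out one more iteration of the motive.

F#4 A4 D4

Unit = 3 notes; the statements start on B4, A4, G4, moving down a 2nd each time.
Statement 4 starts on F#4 and keeps the same diatonic contour: F#4 A4 D4.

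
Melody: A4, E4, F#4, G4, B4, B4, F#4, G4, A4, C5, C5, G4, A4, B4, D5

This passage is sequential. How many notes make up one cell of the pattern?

There are 15 notes; a 5-note unit gives 3 cells:
A4 E4 F#4 G4 B4 | B4 F#4 G4 A4 C5 | C5 G4 A4 B4 D5
Every group is a transposition up a 2nd of the one before; no shorter unit works.

5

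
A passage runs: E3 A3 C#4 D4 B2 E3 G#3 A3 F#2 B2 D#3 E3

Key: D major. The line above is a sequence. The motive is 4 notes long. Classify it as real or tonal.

Each cell has the same semitone pattern (5, 4, 1) — intervals are preserved exactly.
And G#3 lies outside D major, so the sequence is real rather than tonal.

real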